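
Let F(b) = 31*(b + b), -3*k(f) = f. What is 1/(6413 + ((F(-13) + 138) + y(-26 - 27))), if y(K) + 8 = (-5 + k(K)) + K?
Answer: 3/17090 ≈ 0.00017554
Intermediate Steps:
k(f) = -f/3
y(K) = -13 + 2*K/3 (y(K) = -8 + ((-5 - K/3) + K) = -8 + (-5 + 2*K/3) = -13 + 2*K/3)
F(b) = 62*b (F(b) = 31*(2*b) = 62*b)
1/(6413 + ((F(-13) + 138) + y(-26 - 27))) = 1/(6413 + ((62*(-13) + 138) + (-13 + 2*(-26 - 27)/3))) = 1/(6413 + ((-806 + 138) + (-13 + (⅔)*(-53)))) = 1/(6413 + (-668 + (-13 - 106/3))) = 1/(6413 + (-668 - 145/3)) = 1/(6413 - 2149/3) = 1/(17090/3) = 3/17090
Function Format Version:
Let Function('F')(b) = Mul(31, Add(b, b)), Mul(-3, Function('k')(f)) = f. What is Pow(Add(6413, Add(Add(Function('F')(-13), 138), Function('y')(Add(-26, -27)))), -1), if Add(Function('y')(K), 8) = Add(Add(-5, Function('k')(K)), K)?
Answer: Rational(3, 17090) ≈ 0.00017554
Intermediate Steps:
Function('k')(f) = Mul(Rational(-1, 3), f)
Function('y')(K) = Add(-13, Mul(Rational(2, 3), K)) (Function('y')(K) = Add(-8, Add(Add(-5, Mul(Rational(-1, 3), K)), K)) = Add(-8, Add(-5, Mul(Rational(2, 3), K))) = Add(-13, Mul(Rational(2, 3), K)))
Function('F')(b) = Mul(62, b) (Function('F')(b) = Mul(31, Mul(2, b)) = Mul(62, b))
Pow(Add(6413, Add(Add(Function('F')(-13), 138), Function('y')(Add(-26, -27)))), -1) = Pow(Add(6413, Add(Add(Mul(62, -13), 138), Add(-13, Mul(Rational(2, 3), Add(-26, -27))))), -1) = Pow(Add(6413, Add(Add(-806, 138), Add(-13, Mul(Rational(2, 3), -53)))), -1) = Pow(Add(6413, Add(-668, Add(-13, Rational(-106, 3)))), -1) = Pow(Add(6413, Add(-668, Rational(-145, 3))), -1) = Pow(Add(6413, Rational(-2149, 3)), -1) = Pow(Rational(17090, 3), -1) = Rational(3, 17090)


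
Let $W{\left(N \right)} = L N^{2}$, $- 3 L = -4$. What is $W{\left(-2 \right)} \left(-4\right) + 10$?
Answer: $- \frac{34}{3} \approx -11.333$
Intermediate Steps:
$L = \frac{4}{3}$ ($L = \left(- \frac{1}{3}\right) \left(-4\right) = \frac{4}{3} \approx 1.3333$)
$W{\left(N \right)} = \frac{4 N^{2}}{3}$
$W{\left(-2 \right)} \left(-4\right) + 10 = \frac{4 \left(-2\right)^{2}}{3} \left(-4\right) + 10 = \frac{4}{3} \cdot 4 \left(-4\right) + 10 = \frac{16}{3} \left(-4\right) + 10 = - \frac{64}{3} + 10 = - \frac{34}{3}$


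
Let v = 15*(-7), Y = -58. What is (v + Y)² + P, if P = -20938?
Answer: 5631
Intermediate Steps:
v = -105
(v + Y)² + P = (-105 - 58)² - 20938 = (-163)² - 20938 = 26569 - 20938 = 5631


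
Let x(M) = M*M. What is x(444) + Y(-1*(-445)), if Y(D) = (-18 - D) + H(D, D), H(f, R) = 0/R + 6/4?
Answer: 393349/2 ≈ 1.9667e+5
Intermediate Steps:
x(M) = M²
H(f, R) = 3/2 (H(f, R) = 0 + 6*(¼) = 0 + 3/2 = 3/2)
Y(D) = -33/2 - D (Y(D) = (-18 - D) + 3/2 = -33/2 - D)
x(444) + Y(-1*(-445)) = 444² + (-33/2 - (-1)*(-445)) = 197136 + (-33/2 - 1*445) = 197136 + (-33/2 - 445) = 197136 - 923/2 = 393349/2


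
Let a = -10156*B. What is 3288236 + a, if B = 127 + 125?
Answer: 728924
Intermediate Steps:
B = 252
a = -2559312 (a = -10156*252 = -2559312)
3288236 + a = 3288236 - 2559312 = 728924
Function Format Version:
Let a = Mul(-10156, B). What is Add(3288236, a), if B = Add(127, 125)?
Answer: 728924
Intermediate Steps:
B = 252
a = -2559312 (a = Mul(-10156, 252) = -2559312)
Add(3288236, a) = Add(3288236, -2559312) = 728924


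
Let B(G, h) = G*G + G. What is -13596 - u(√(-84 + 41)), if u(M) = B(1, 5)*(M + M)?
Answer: -13596 - 4*I*√43 ≈ -13596.0 - 26.23*I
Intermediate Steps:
B(G, h) = G + G² (B(G, h) = G² + G = G + G²)
u(M) = 4*M (u(M) = (1*(1 + 1))*(M + M) = (1*2)*(2*M) = 2*(2*M) = 4*M)
-13596 - u(√(-84 + 41)) = -13596 - 4*√(-84 + 41) = -13596 - 4*√(-43) = -13596 - 4*I*√43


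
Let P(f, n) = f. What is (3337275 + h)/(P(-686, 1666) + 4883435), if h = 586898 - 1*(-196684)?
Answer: 1373619/1627583 ≈ 0.84396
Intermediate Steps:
h = 783582 (h = 586898 + 196684 = 783582)
(3337275 + h)/(P(-686, 1666) + 4883435) = (3337275 + 783582)/(-686 + 4883435) = 4120857/4882749 = 4120857*(1/4882749) = 1373619/1627583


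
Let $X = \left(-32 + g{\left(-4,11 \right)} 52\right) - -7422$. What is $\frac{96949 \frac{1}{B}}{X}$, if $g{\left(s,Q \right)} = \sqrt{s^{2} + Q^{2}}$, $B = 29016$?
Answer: $\frac{358226555}{786937887216} - \frac{96949 \sqrt{137}}{30266841816} \approx 0.00041772$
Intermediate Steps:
$g{\left(s,Q \right)} = \sqrt{Q^{2} + s^{2}}$
$X = 7390 + 52 \sqrt{137}$ ($X = \left(-32 + \sqrt{11^{2} + \left(-4\right)^{2}} \cdot 52\right) - -7422 = \left(-32 + \sqrt{121 + 16} \cdot 52\right) + 7422 = \left(-32 + \sqrt{137} \cdot 52\right) + 7422 = \left(-32 + 52 \sqrt{137}\right) + 7422 = 7390 + 52 \sqrt{137} \approx 7998.6$)
$\frac{96949 \frac{1}{B}}{X} = \frac{96949 \cdot \frac{1}{29016}}{7390 + 52 \sqrt{137}} = \frac{96949}{29016 \left(7390 + 52 \sqrt{137}\right)}$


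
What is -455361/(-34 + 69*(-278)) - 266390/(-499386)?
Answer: 116259929293/4798100688 ≈ 24.230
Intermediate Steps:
-455361/(-34 + 69*(-278)) - 266390/(-499386) = -455361/(-34 - 19182) - 266390*(-1/499386) = -455361/(-19216) + 133195/249693 = -455361*(-1/19216) + 133195/249693 = 455361/19216 + 133195/249693 = 116259929293/4798100688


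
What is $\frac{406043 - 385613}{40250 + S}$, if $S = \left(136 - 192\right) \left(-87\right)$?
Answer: $\frac{10215}{22561} \approx 0.45277$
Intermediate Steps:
$S = 4872$ ($S = \left(-56\right) \left(-87\right) = 4872$)
$\frac{406043 - 385613}{40250 + S} = \frac{406043 - 385613}{40250 + 4872} = \frac{20430}{45122} = 20430 \cdot \frac{1}{45122} = \frac{10215}{22561}$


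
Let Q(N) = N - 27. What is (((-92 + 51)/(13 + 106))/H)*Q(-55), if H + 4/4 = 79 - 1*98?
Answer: -1681/1190 ≈ -1.4126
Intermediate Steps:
Q(N) = -27 + N
H = -20 (H = -1 + (79 - 1*98) = -1 + (79 - 98) = -1 - 19 = -20)
(((-92 + 51)/(13 + 106))/H)*Q(-55) = (((-92 + 51)/(13 + 106))/(-20))*(-27 - 55) = (-41/119*(-1/20))*(-82) = (-41*1/119*(-1/20))*(-82) = -41/119*(-1/20)*(-82) = (41/2380)*(-82) = -1681/1190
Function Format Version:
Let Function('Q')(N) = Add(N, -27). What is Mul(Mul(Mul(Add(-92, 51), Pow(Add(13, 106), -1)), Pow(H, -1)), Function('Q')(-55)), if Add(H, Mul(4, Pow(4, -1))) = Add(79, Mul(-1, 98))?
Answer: Rational(-1681, 1190) ≈ -1.4126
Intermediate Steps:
Function('Q')(N) = Add(-27, N)
H = -20 (H = Add(-1, Add(79, Mul(-1, 98))) = Add(-1, Add(79, -98)) = Add(-1, -19) = -20)
Mul(Mul(Mul(Add(-92, 51), Pow(Add(13, 106), -1)), Pow(H, -1)), Function('Q')(-55)) = Mul(Mul(Mul(Add(-92, 51), Pow(Add(13, 106), -1)), Pow(-20, -1)), Add(-27, -55)) = Mul(Mul(Mul(-41, Pow(119, -1)), Rational(-1, 20)), -82) = Mul(Mul(Mul(-41, Rational(1, 119)), Rational(-1, 20)), -82) = Mul(Mul(Rational(-41, 119), Rational(-1, 20)), -82) = Mul(Rational(41, 2380), -82) = Rational(-1681, 1190)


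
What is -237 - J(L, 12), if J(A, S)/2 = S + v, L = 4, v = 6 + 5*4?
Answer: -313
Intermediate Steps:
v = 26 (v = 6 + 20 = 26)
J(A, S) = 52 + 2*S (J(A, S) = 2*(S + 26) = 2*(26 + S) = 52 + 2*S)
-237 - J(L, 12) = -237 - (52 + 2*12) = -237 - (52 + 24) = -237 - 1*76 = -237 - 76 = -313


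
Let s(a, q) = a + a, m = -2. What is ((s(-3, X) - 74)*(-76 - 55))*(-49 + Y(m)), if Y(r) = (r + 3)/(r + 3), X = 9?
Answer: -503040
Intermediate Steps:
s(a, q) = 2*a
Y(r) = 1 (Y(r) = (3 + r)/(3 + r) = 1)
((s(-3, X) - 74)*(-76 - 55))*(-49 + Y(m)) = ((2*(-3) - 74)*(-76 - 55))*(-49 + 1) = ((-6 - 74)*(-131))*(-48) = -80*(-131)*(-48) = 10480*(-48) = -503040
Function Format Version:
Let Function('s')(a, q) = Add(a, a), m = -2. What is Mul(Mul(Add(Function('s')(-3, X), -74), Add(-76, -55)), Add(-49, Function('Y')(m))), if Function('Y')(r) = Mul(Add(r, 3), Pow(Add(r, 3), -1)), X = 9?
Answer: -503040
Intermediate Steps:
Function('s')(a, q) = Mul(2, a)
Function('Y')(r) = 1 (Function('Y')(r) = Mul(Add(3, r), Pow(Add(3, r), -1)) = 1)
Mul(Mul(Add(Function('s')(-3, X), -74), Add(-76, -55)), Add(-49, Function('Y')(m))) = Mul(Mul(Add(Mul(2, -3), -74), Add(-76, -55)), Add(-49, 1)) = Mul(Mul(Add(-6, -74), -131), -48) = Mul(Mul(-80, -131), -48) = Mul(10480, -48) = -503040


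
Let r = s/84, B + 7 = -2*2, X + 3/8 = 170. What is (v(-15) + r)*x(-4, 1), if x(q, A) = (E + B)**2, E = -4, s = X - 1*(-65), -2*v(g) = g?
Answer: 518775/224 ≈ 2316.0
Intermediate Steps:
X = 1357/8 (X = -3/8 + 170 = 1357/8 ≈ 169.63)
v(g) = -g/2
s = 1877/8 (s = 1357/8 - 1*(-65) = 1357/8 + 65 = 1877/8 ≈ 234.63)
B = -11 (B = -7 - 2*2 = -7 - 4 = -11)
r = 1877/672 (r = (1877/8)/84 = (1877/8)*(1/84) = 1877/672 ≈ 2.7932)
x(q, A) = 225 (x(q, A) = (-4 - 11)**2 = (-15)**2 = 225)
(v(-15) + r)*x(-4, 1) = (-1/2*(-15) + 1877/672)*225 = (15/2 + 1877/672)*225 = (6917/672)*225 = 518775/224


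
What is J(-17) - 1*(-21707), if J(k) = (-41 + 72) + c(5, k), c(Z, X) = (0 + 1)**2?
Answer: 21739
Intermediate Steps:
c(Z, X) = 1 (c(Z, X) = 1**2 = 1)
J(k) = 32 (J(k) = (-41 + 72) + 1 = 31 + 1 = 32)
J(-17) - 1*(-21707) = 32 - 1*(-21707) = 32 + 21707 = 21739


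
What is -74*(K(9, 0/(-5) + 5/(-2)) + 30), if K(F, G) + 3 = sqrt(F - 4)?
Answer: -1998 - 74*sqrt(5) ≈ -2163.5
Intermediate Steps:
K(F, G) = -3 + sqrt(-4 + F) (K(F, G) = -3 + sqrt(F - 4) = -3 + sqrt(-4 + F))
-74*(K(9, 0/(-5) + 5/(-2)) + 30) = -74*((-3 + sqrt(-4 + 9)) + 30) = -74*((-3 + sqrt(5)) + 30) = -74*(27 + sqrt(5)) = -1998 - 74*sqrt(5)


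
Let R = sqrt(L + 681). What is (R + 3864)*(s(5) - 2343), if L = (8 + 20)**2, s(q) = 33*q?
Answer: -8415792 - 2178*sqrt(1465) ≈ -8.4992e+6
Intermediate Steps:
L = 784 (L = 28**2 = 784)
R = sqrt(1465) (R = sqrt(784 + 681) = sqrt(1465) ≈ 38.275)
(R + 3864)*(s(5) - 2343) = (sqrt(1465) + 3864)*(33*5 - 2343) = (3864 + sqrt(1465))*(165 - 2343) = (3864 + sqrt(1465))*(-2178) = -8415792 - 2178*sqrt(1465)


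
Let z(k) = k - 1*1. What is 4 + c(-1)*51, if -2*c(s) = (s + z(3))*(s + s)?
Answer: 55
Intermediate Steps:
z(k) = -1 + k (z(k) = k - 1 = -1 + k)
c(s) = -s*(2 + s) (c(s) = -(s + (-1 + 3))*(s + s)/2 = -(s + 2)*2*s/2 = -(2 + s)*2*s/2 = -s*(2 + s))
4 + c(-1)*51 = 4 - 1*(-1)*(2 - 1)*51 = 4 - 1*(-1)*1*51 = 4 + 1*51 = 4 + 51 = 55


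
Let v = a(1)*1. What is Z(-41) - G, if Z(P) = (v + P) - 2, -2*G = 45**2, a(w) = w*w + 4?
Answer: 1949/2 ≈ 974.50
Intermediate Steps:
a(w) = 4 + w**2 (a(w) = w**2 + 4 = 4 + w**2)
v = 5 (v = (4 + 1**2)*1 = (4 + 1)*1 = 5*1 = 5)
G = -2025/2 (G = -1/2*45**2 = -1/2*2025 = -2025/2 ≈ -1012.5)
Z(P) = 3 + P (Z(P) = (5 + P) - 2 = 3 + P)
Z(-41) - G = (3 - 41) - 1*(-2025/2) = -38 + 2025/2 = 1949/2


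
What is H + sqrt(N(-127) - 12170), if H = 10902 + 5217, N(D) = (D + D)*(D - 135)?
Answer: 16119 + 3*sqrt(6042) ≈ 16352.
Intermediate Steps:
N(D) = 2*D*(-135 + D) (N(D) = (2*D)*(-135 + D) = 2*D*(-135 + D))
H = 16119
H + sqrt(N(-127) - 12170) = 16119 + sqrt(2*(-127)*(-135 - 127) - 12170) = 16119 + sqrt(2*(-127)*(-262) - 12170) = 16119 + sqrt(66548 - 12170) = 16119 + sqrt(54378) = 16119 + 3*sqrt(6042)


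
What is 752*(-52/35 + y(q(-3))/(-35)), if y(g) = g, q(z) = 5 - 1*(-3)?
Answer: -9024/7 ≈ -1289.1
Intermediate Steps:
q(z) = 8 (q(z) = 5 + 3 = 8)
752*(-52/35 + y(q(-3))/(-35)) = 752*(-52/35 + 8/(-35)) = 752*(-52*1/35 + 8*(-1/35)) = 752*(-52/35 - 8/35) = 752*(-12/7) = -9024/7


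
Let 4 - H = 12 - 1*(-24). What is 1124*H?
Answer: -35968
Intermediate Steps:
H = -32 (H = 4 - (12 - 1*(-24)) = 4 - (12 + 24) = 4 - 1*36 = 4 - 36 = -32)
1124*H = 1124*(-32) = -35968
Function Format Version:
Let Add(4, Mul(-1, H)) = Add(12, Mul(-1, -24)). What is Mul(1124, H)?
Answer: -35968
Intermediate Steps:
H = -32 (H = Add(4, Mul(-1, Add(12, Mul(-1, -24)))) = Add(4, Mul(-1, Add(12, 24))) = Add(4, Mul(-1, 36)) = Add(4, -36) = -32)
Mul(1124, H) = Mul(1124, -32) = -35968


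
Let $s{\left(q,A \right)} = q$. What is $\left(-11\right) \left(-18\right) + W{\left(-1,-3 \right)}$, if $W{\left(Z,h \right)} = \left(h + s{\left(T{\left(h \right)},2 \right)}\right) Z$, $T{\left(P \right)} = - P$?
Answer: $198$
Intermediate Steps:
$W{\left(Z,h \right)} = 0$ ($W{\left(Z,h \right)} = \left(h - h\right) Z = 0 Z = 0$)
$\left(-11\right) \left(-18\right) + W{\left(-1,-3 \right)} = \left(-11\right) \left(-18\right) + 0 = 198 + 0 = 198$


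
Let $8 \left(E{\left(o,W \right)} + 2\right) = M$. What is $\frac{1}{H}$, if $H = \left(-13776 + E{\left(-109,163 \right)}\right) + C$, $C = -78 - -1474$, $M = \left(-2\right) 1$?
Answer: $- \frac{4}{49529} \approx -8.0761 \cdot 10^{-5}$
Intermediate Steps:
$M = -2$
$E{\left(o,W \right)} = - \frac{9}{4}$ ($E{\left(o,W \right)} = -2 + \frac{1}{8} \left(-2\right) = -2 - \frac{1}{4} = - \frac{9}{4}$)
$C = 1396$ ($C = -78 + 1474 = 1396$)
$H = - \frac{49529}{4}$ ($H = \left(-13776 - \frac{9}{4}\right) + 1396 = - \frac{55113}{4} + 1396 = - \frac{49529}{4} \approx -12382.0$)
$\frac{1}{H} = \frac{1}{- \frac{49529}{4}} = - \frac{4}{49529}$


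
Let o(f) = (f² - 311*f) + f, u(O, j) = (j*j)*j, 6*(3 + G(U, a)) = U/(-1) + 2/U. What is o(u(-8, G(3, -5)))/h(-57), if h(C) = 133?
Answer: 461883863881/4523625792 ≈ 102.10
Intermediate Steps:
G(U, a) = -3 - U/6 + 1/(3*U) (G(U, a) = -3 + (U/(-1) + 2/U)/6 = -3 + (U*(-1) + 2/U)/6 = -3 + (-U + 2/U)/6 = -3 + (-U/6 + 1/(3*U)) = -3 - U/6 + 1/(3*U))
u(O, j) = j³ (u(O, j) = j²*j = j³)
o(f) = f² - 310*f
o(u(-8, G(3, -5)))/h(-57) = (((⅙)*(2 - 1*3*(18 + 3))/3)³*(-310 + ((⅙)*(2 - 1*3*(18 + 3))/3)³))/133 = (((⅙)*(⅓)*(2 - 1*3*21))³*(-310 + ((⅙)*(⅓)*(2 - 1*3*21))³))*(1/133) = (((⅙)*(⅓)*(2 - 63))³*(-310 + ((⅙)*(⅓)*(2 - 63))³))*(1/133) = (((⅙)*(⅓)*(-61))³*(-310 + ((⅙)*(⅓)*(-61))³))*(1/133) = ((-61/18)³*(-310 + (-61/18)³))*(1/133) = -226981*(-310 - 226981/5832)/5832*(1/133) = -226981/5832*(-2034901/5832)*(1/133) = (461883863881/34012224)*(1/133) = 461883863881/4523625792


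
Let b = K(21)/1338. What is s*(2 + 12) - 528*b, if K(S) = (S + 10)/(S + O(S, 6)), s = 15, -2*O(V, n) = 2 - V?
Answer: 2851174/13603 ≈ 209.60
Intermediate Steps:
O(V, n) = -1 + V/2 (O(V, n) = -(2 - V)/2 = -1 + V/2)
K(S) = (10 + S)/(-1 + 3*S/2) (K(S) = (S + 10)/(S + (-1 + S/2)) = (10 + S)/(-1 + 3*S/2))
b = 31/40809 (b = (2*(10 + 21)/(-2 + 3*21))/1338 = (2*31/(-2 + 63))*(1/1338) = (2*31/61)*(1/1338) = (2*(1/61)*31)*(1/1338) = (62/61)*(1/1338) = 31/40809 ≈ 0.00075964)
s*(2 + 12) - 528*b = 15*(2 + 12) - 528*31/40809 = 15*14 - 5456/13603 = 210 - 5456/13603 = 2851174/13603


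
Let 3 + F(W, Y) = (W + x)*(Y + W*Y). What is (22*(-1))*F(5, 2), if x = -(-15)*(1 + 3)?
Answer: -17094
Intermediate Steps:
x = 60 (x = -(-15)*4 = -5*(-12) = 60)
F(W, Y) = -3 + (60 + W)*(Y + W*Y) (F(W, Y) = -3 + (W + 60)*(Y + W*Y) = -3 + (60 + W)*(Y + W*Y))
(22*(-1))*F(5, 2) = (22*(-1))*(-3 + 60*2 + 2*5² + 61*5*2) = -22*(-3 + 120 + 2*25 + 610) = -22*(-3 + 120 + 50 + 610) = -22*777 = -17094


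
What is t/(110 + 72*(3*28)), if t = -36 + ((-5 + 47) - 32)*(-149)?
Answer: -763/3079 ≈ -0.24781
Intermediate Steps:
t = -1526 (t = -36 + (42 - 32)*(-149) = -36 + 10*(-149) = -36 - 1490 = -1526)
t/(110 + 72*(3*28)) = -1526/(110 + 72*(3*28)) = -1526/(110 + 72*84) = -1526/(110 + 6048) = -1526/6158 = -1526*1/6158 = -763/3079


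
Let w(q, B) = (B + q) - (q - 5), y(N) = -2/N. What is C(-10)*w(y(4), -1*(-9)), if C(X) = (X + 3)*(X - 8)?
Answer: 1764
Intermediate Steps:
C(X) = (-8 + X)*(3 + X) (C(X) = (3 + X)*(-8 + X) = (-8 + X)*(3 + X))
w(q, B) = 5 + B (w(q, B) = (B + q) - (-5 + q) = (B + q) + (5 - q) = 5 + B)
C(-10)*w(y(4), -1*(-9)) = (-24 + (-10)**2 - 5*(-10))*(5 - 1*(-9)) = (-24 + 100 + 50)*(5 + 9) = 126*14 = 1764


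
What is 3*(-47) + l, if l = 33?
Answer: -108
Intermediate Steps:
3*(-47) + l = 3*(-47) + 33 = -141 + 33 = -108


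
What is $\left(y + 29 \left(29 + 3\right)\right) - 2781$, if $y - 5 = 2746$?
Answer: $898$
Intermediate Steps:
$y = 2751$ ($y = 5 + 2746 = 2751$)
$\left(y + 29 \left(29 + 3\right)\right) - 2781 = \left(2751 + 29 \left(29 + 3\right)\right) - 2781 = \left(2751 + 29 \cdot 32\right) - 2781 = \left(2751 + 928\right) - 2781 = 3679 - 2781 = 898$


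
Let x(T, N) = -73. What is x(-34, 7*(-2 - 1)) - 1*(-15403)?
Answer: 15330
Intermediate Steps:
x(-34, 7*(-2 - 1)) - 1*(-15403) = -73 - 1*(-15403) = -73 + 15403 = 15330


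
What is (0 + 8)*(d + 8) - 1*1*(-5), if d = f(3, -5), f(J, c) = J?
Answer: 93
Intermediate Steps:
d = 3
(0 + 8)*(d + 8) - 1*1*(-5) = (0 + 8)*(3 + 8) - 1*1*(-5) = 8*11 - 1*(-5) = 88 + 5 = 93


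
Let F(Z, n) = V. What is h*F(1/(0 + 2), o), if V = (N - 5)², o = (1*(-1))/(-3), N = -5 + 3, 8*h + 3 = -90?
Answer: -4557/8 ≈ -569.63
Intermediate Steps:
h = -93/8 (h = -3/8 + (⅛)*(-90) = -3/8 - 45/4 = -93/8 ≈ -11.625)
N = -2
o = ⅓ (o = -1*(-⅓) = ⅓ ≈ 0.33333)
V = 49 (V = (-2 - 5)² = (-7)² = 49)
F(Z, n) = 49
h*F(1/(0 + 2), o) = -93/8*49 = -4557/8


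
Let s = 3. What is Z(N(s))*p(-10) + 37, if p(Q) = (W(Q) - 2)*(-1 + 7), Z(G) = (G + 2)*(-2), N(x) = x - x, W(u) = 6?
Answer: -59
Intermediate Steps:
N(x) = 0
Z(G) = -4 - 2*G (Z(G) = (2 + G)*(-2) = -4 - 2*G)
p(Q) = 24 (p(Q) = (6 - 2)*(-1 + 7) = 4*6 = 24)
Z(N(s))*p(-10) + 37 = (-4 - 2*0)*24 + 37 = (-4 + 0)*24 + 37 = -4*24 + 37 = -96 + 37 = -59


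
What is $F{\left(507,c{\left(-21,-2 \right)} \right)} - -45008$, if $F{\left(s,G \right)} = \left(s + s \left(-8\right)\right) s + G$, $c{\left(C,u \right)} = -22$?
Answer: $-1754357$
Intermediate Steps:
$F{\left(s,G \right)} = G - 7 s^{2}$ ($F{\left(s,G \right)} = \left(s - 8 s\right) s + G = - 7 s s + G = - 7 s^{2} + G = G - 7 s^{2}$)
$F{\left(507,c{\left(-21,-2 \right)} \right)} - -45008 = \left(-22 - 7 \cdot 507^{2}\right) - -45008 = \left(-22 - 1799343\right) + 45008 = -1799365 + 45008 = -1754357$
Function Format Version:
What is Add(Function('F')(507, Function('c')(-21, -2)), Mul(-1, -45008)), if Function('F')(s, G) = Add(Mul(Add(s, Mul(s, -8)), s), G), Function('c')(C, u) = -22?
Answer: -1754357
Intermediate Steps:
Function('F')(s, G) = Add(G, Mul(-7, Pow(s, 2))) (Function('F')(s, G) = Add(Mul(Add(s, Mul(-8, s)), s), G) = Add(Mul(Mul(-7, s), s), G) = Add(Mul(-7, Pow(s, 2)), G) = Add(G, Mul(-7, Pow(s, 2))))
Add(Function('F')(507, Function('c')(-21, -2)), Mul(-1, -45008)) = Add(Add(-22, Mul(-7, Pow(507, 2))), Mul(-1, -45008)) = Add(Add(-22, Mul(-7, 257049)), 45008) = Add(Add(-22, -1799343), 45008) = Add(-1799365, 45008) = -1754357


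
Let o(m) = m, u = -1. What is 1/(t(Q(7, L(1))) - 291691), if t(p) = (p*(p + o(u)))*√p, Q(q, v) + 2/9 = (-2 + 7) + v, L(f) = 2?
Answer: -17224061859/5024103213956945 - 770796*√61/5024103213956945 ≈ -3.4295e-6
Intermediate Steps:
Q(q, v) = 43/9 + v (Q(q, v) = -2/9 + ((-2 + 7) + v) = -2/9 + (5 + v) = 43/9 + v)
t(p) = p^(3/2)*(-1 + p) (t(p) = (p*(p - 1))*√p = (p*(-1 + p))*√p = p^(3/2)*(-1 + p))
1/(t(Q(7, L(1))) - 291691) = 1/((43/9 + 2)^(3/2)*(-1 + (43/9 + 2)) - 291691) = 1/((61/9)^(3/2)*(-1 + 61/9) - 291691) = 1/((61*√61/27)*(52/9) - 291691) = 1/(3172*√61/243 - 291691) = 1/(-291691 + 3172*√61/243)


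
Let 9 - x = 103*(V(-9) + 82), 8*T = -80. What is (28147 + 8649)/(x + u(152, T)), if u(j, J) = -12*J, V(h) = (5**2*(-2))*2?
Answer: 36796/1983 ≈ 18.556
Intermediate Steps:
T = -10 (T = (1/8)*(-80) = -10)
V(h) = -100 (V(h) = (25*(-2))*2 = -50*2 = -100)
x = 1863 (x = 9 - 103*(-100 + 82) = 9 - 103*(-18) = 9 - 1*(-1854) = 9 + 1854 = 1863)
(28147 + 8649)/(x + u(152, T)) = (28147 + 8649)/(1863 - 12*(-10)) = 36796/(1863 + 120) = 36796/1983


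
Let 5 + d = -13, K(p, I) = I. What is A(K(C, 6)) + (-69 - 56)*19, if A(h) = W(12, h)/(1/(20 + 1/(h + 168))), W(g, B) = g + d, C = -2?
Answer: -72356/29 ≈ -2495.0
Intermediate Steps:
d = -18 (d = -5 - 13 = -18)
W(g, B) = -18 + g (W(g, B) = g - 18 = -18 + g)
A(h) = -120 - 6/(168 + h) (A(h) = (-18 + 12)/(1/(20 + 1/(h + 168))) = -(120 + 6/(168 + h)) = -6*(20 + 1/(168 + h)) = -120 - 6/(168 + h))
A(K(C, 6)) + (-69 - 56)*19 = 6*(-3361 - 20*6)/(168 + 6) + (-69 - 56)*19 = 6*(-3361 - 120)/174 - 125*19 = 6*(1/174)*(-3481) - 2375 = -3481/29 - 2375 = -72356/29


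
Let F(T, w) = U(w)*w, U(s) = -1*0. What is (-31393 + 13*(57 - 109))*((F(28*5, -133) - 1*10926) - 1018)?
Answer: 383032136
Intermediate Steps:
U(s) = 0
F(T, w) = 0 (F(T, w) = 0*w = 0)
(-31393 + 13*(57 - 109))*((F(28*5, -133) - 1*10926) - 1018) = (-31393 + 13*(57 - 109))*((0 - 1*10926) - 1018) = (-31393 + 13*(-52))*((0 - 10926) - 1018) = (-31393 - 676)*(-10926 - 1018) = -32069*(-11944) = 383032136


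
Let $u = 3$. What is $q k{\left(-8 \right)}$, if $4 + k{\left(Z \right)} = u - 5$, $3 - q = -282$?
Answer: $-1710$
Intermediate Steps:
$q = 285$ ($q = 3 - -282 = 3 + 282 = 285$)
$k{\left(Z \right)} = -6$ ($k{\left(Z \right)} = -4 + \left(3 - 5\right) = -4 - 2 = -6$)
$q k{\left(-8 \right)} = 285 \left(-6\right) = -1710$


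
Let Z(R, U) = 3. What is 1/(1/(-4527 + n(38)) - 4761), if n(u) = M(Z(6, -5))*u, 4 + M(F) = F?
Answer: -4565/21733966 ≈ -0.00021004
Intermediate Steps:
M(F) = -4 + F
n(u) = -u (n(u) = (-4 + 3)*u = -u)
1/(1/(-4527 + n(38)) - 4761) = 1/(1/(-4527 - 1*38) - 4761) = 1/(1/(-4527 - 38) - 4761) = 1/(1/(-4565) - 4761) = 1/(-1/4565 - 4761) = 1/(-21733966/4565) = -4565/21733966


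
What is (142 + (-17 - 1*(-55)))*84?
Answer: 15120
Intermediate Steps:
(142 + (-17 - 1*(-55)))*84 = (142 + (-17 + 55))*84 = (142 + 38)*84 = 180*84 = 15120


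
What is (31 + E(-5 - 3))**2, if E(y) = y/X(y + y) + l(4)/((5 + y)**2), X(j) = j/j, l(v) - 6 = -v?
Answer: 43681/81 ≈ 539.27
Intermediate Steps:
l(v) = 6 - v
X(j) = 1
E(y) = y + 2/(5 + y)**2 (E(y) = y/1 + (6 - 1*4)/((5 + y)**2) = y*1 + (6 - 4)/(5 + y)**2 = y + 2/(5 + y)**2)
(31 + E(-5 - 3))**2 = (31 + ((-5 - 3) + 2/(5 + (-5 - 3))**2))**2 = (31 + (-8 + 2/(5 - 8)**2))**2 = (31 + (-8 + 2/(-3)**2))**2 = (31 + (-8 + 2*(1/9)))**2 = (31 + (-8 + 2/9))**2 = (31 - 70/9)**2 = (209/9)**2 = 43681/81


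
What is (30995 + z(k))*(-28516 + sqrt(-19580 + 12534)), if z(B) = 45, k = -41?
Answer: -885136640 + 31040*I*sqrt(7046) ≈ -8.8514e+8 + 2.6055e+6*I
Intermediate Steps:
(30995 + z(k))*(-28516 + sqrt(-19580 + 12534)) = (30995 + 45)*(-28516 + sqrt(-19580 + 12534)) = 31040*(-28516 + sqrt(-7046)) = 31040*(-28516 + I*sqrt(7046)) = -885136640 + 31040*I*sqrt(7046)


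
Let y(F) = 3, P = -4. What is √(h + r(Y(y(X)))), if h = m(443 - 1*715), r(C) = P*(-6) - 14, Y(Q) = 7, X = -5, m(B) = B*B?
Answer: √73994 ≈ 272.02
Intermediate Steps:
m(B) = B²
r(C) = 10 (r(C) = -4*(-6) - 14 = 24 - 14 = 10)
h = 73984 (h = (443 - 1*715)² = (443 - 715)² = (-272)² = 73984)
√(h + r(Y(y(X)))) = √(73984 + 10) = √73994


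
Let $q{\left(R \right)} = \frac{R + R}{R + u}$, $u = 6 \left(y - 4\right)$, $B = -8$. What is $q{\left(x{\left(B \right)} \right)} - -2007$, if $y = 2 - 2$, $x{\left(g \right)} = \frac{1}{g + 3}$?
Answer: $\frac{242849}{121} \approx 2007.0$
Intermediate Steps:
$x{\left(g \right)} = \frac{1}{3 + g}$
$y = 0$
$u = -24$ ($u = 6 \left(0 - 4\right) = 6 \left(-4\right) = -24$)
$q{\left(R \right)} = \frac{2 R}{-24 + R}$ ($q{\left(R \right)} = \frac{R + R}{R - 24} = \frac{2 R}{-24 + R}$)
$q{\left(x{\left(B \right)} \right)} - -2007 = \frac{2}{\left(3 - 8\right) \left(-24 + \frac{1}{3 - 8}\right)} - -2007 = \frac{2}{\left(-5\right) \left(-24 + \frac{1}{-5}\right)} + 2007 = 2 \left(- \frac{1}{5}\right) \frac{1}{-24 - \frac{1}{5}} + 2007 = 2 \left(- \frac{1}{5}\right) \frac{1}{- \frac{121}{5}} + 2007 = 2 \left(- \frac{1}{5}\right) \left(- \frac{5}{121}\right) + 2007 = \frac{2}{121} + 2007 = \frac{242849}{121}$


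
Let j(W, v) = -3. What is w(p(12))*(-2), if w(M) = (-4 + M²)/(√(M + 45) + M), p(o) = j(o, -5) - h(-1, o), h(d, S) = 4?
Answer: 630/11 + 90*√38/11 ≈ 107.71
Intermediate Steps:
p(o) = -7 (p(o) = -3 - 1*4 = -3 - 4 = -7)
w(M) = (-4 + M²)/(M + √(45 + M)) (w(M) = (-4 + M²)/(√(45 + M) + M) = (-4 + M²)/(M + √(45 + M)))
w(p(12))*(-2) = ((-4 + (-7)²)/(-7 + √(45 - 7)))*(-2) = ((-4 + 49)/(-7 + √38))*(-2) = (45/(-7 + √38))*(-2) = -90/(-7 + √38)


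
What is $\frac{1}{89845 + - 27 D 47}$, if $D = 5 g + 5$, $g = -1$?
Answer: $\frac{1}{89845} \approx 1.113 \cdot 10^{-5}$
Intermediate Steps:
$D = 0$ ($D = 5 \left(-1\right) + 5 = -5 + 5 = 0$)
$\frac{1}{89845 + - 27 D 47} = \frac{1}{89845 + \left(-27\right) 0 \cdot 47} = \frac{1}{89845 + 0 \cdot 47} = \frac{1}{89845 + 0} = \frac{1}{89845}$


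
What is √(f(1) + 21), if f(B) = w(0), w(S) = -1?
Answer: 2*√5 ≈ 4.4721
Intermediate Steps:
f(B) = -1
√(f(1) + 21) = √(-1 + 21) = √20 = 2*√5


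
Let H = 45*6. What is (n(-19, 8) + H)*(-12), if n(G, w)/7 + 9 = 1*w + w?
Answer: -3828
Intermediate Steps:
H = 270
n(G, w) = -63 + 14*w (n(G, w) = -63 + 7*(1*w + w) = -63 + 7*(w + w) = -63 + 7*(2*w) = -63 + 14*w)
(n(-19, 8) + H)*(-12) = ((-63 + 14*8) + 270)*(-12) = ((-63 + 112) + 270)*(-12) = (49 + 270)*(-12) = 319*(-12) = -3828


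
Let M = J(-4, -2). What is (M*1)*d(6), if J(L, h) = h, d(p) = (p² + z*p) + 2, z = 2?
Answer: -100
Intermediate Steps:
d(p) = 2 + p² + 2*p (d(p) = (p² + 2*p) + 2 = 2 + p² + 2*p)
M = -2
(M*1)*d(6) = (-2*1)*(2 + 6² + 2*6) = -2*(2 + 36 + 12) = -2*50 = -100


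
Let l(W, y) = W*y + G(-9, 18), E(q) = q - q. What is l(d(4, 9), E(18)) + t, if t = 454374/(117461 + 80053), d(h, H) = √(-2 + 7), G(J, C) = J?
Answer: -73514/10973 ≈ -6.6995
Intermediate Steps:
d(h, H) = √5
E(q) = 0
l(W, y) = -9 + W*y (l(W, y) = W*y - 9 = -9 + W*y)
t = 25243/10973 (t = 454374/197514 = 454374*(1/197514) = 25243/10973 ≈ 2.3005)
l(d(4, 9), E(18)) + t = (-9 + √5*0) + 25243/10973 = (-9 + 0) + 25243/10973 = -9 + 25243/10973 = -73514/10973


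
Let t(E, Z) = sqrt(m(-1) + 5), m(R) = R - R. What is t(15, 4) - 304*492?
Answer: -149568 + sqrt(5) ≈ -1.4957e+5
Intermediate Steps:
m(R) = 0
t(E, Z) = sqrt(5) (t(E, Z) = sqrt(0 + 5) = sqrt(5))
t(15, 4) - 304*492 = sqrt(5) - 304*492 = sqrt(5) - 149568 = -149568 + sqrt(5)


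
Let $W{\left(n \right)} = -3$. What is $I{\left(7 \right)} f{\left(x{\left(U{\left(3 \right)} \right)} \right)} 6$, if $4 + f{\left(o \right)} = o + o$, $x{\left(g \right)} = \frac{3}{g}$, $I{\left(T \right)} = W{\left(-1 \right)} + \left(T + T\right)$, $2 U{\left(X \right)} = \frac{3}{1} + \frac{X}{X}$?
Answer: $-66$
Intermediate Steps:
$U{\left(X \right)} = 2$ ($U{\left(X \right)} = \frac{\frac{3}{1} + \frac{X}{X}}{2} = \frac{3 \cdot 1 + 1}{2} = \frac{3 + 1}{2} = \frac{1}{2} \cdot 4 = 2$)
$I{\left(T \right)} = -3 + 2 T$ ($I{\left(T \right)} = -3 + \left(T + T\right) = -3 + 2 T$)
$f{\left(o \right)} = -4 + 2 o$ ($f{\left(o \right)} = -4 + \left(o + o\right) = -4 + 2 o$)
$I{\left(7 \right)} f{\left(x{\left(U{\left(3 \right)} \right)} \right)} 6 = \left(-3 + 2 \cdot 7\right) \left(-4 + 2 \cdot \frac{3}{2}\right) 6 = \left(-3 + 14\right) \left(-4 + 2 \cdot 3 \cdot \frac{1}{2}\right) 6 = 11 \left(-4 + 2 \cdot \frac{3}{2}\right) 6 = 11 \left(-4 + 3\right) 6 = 11 \left(-1\right) 6 = \left(-11\right) 6 = -66$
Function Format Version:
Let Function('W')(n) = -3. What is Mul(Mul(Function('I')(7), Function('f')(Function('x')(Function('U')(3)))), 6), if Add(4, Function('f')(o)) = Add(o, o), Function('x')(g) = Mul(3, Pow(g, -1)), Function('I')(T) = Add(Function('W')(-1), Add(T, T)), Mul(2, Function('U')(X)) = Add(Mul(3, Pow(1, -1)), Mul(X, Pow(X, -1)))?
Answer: -66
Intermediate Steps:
Function('U')(X) = 2 (Function('U')(X) = Mul(Rational(1, 2), Add(Mul(3, Pow(1, -1)), Mul(X, Pow(X, -1)))) = Mul(Rational(1, 2), Add(Mul(3, 1), 1)) = Mul(Rational(1, 2), Add(3, 1)) = Mul(Rational(1, 2), 4) = 2)
Function('I')(T) = Add(-3, Mul(2, T)) (Function('I')(T) = Add(-3, Add(T, T)) = Add(-3, Mul(2, T)))
Function('f')(o) = Add(-4, Mul(2, o)) (Function('f')(o) = Add(-4, Add(o, o)) = Add(-4, Mul(2, o)))
Mul(Mul(Function('I')(7), Function('f')(Function('x')(Function('U')(3)))), 6) = Mul(Mul(Add(-3, Mul(2, 7)), Add(-4, Mul(2, Mul(3, Pow(2, -1))))), 6) = Mul(Mul(Add(-3, 14), Add(-4, Mul(2, Mul(3, Rational(1, 2))))), 6) = Mul(Mul(11, Add(-4, Mul(2, Rational(3, 2)))), 6) = Mul(Mul(11, Add(-4, 3)), 6) = Mul(Mul(11, -1), 6) = Mul(-11, 6) = -66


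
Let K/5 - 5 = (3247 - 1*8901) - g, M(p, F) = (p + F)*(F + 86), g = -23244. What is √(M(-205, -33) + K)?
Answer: √75361 ≈ 274.52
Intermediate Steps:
M(p, F) = (86 + F)*(F + p) (M(p, F) = (F + p)*(86 + F) = (86 + F)*(F + p))
K = 87975 (K = 25 + 5*((3247 - 1*8901) - 1*(-23244)) = 25 + 5*((3247 - 8901) + 23244) = 25 + 5*(-5654 + 23244) = 25 + 5*17590 = 25 + 87950 = 87975)
√(M(-205, -33) + K) = √(((-33)² + 86*(-33) + 86*(-205) - 33*(-205)) + 87975) = √((1089 - 2838 - 17630 + 6765) + 87975) = √(-12614 + 87975) = √75361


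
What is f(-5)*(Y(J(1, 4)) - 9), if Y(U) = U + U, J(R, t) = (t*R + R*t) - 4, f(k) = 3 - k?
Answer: -8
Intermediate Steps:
J(R, t) = -4 + 2*R*t (J(R, t) = (R*t + R*t) - 4 = 2*R*t - 4 = -4 + 2*R*t)
Y(U) = 2*U
f(-5)*(Y(J(1, 4)) - 9) = (3 - 1*(-5))*(2*(-4 + 2*1*4) - 9) = (3 + 5)*(2*(-4 + 8) - 9) = 8*(2*4 - 9) = 8*(8 - 9) = 8*(-1) = -8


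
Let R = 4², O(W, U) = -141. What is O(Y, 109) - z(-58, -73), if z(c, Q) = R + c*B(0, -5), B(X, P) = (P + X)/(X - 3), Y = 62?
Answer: -181/3 ≈ -60.333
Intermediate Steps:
B(X, P) = (P + X)/(-3 + X)
R = 16
z(c, Q) = 16 + 5*c/3 (z(c, Q) = 16 + c*((-5 + 0)/(-3 + 0)) = 16 + c*(-5/(-3)) = 16 + c*(-⅓*(-5)) = 16 + c*(5/3) = 16 + 5*c/3)
O(Y, 109) - z(-58, -73) = -141 - (16 + (5/3)*(-58)) = -141 - (16 - 290/3) = -141 - 1*(-242/3) = -141 + 242/3 = -181/3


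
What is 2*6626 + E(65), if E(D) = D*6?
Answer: 13642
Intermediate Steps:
E(D) = 6*D
2*6626 + E(65) = 2*6626 + 6*65 = 13252 + 390 = 13642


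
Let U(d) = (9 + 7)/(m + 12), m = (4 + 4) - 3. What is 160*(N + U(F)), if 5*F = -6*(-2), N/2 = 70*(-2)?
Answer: -759040/17 ≈ -44649.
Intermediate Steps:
N = -280 (N = 2*(70*(-2)) = 2*(-140) = -280)
m = 5 (m = 8 - 3 = 5)
F = 12/5 (F = (-6*(-2))/5 = (⅕)*12 = 12/5 ≈ 2.4000)
U(d) = 16/17 (U(d) = (9 + 7)/(5 + 12) = 16/17)
160*(N + U(F)) = 160*(-280 + 16/17) = 160*(-4744/17) = -759040/17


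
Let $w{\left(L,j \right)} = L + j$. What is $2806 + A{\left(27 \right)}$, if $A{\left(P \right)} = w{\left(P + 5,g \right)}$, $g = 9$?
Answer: $2847$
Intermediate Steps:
$A{\left(P \right)} = 14 + P$ ($A{\left(P \right)} = \left(P + 5\right) + 9 = \left(5 + P\right) + 9 = 14 + P$)
$2806 + A{\left(27 \right)} = 2806 + \left(14 + 27\right) = 2806 + 41 = 2847$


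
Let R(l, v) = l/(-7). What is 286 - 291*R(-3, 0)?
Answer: 1129/7 ≈ 161.29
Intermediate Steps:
R(l, v) = -l/7 (R(l, v) = l*(-1/7) = -l/7)
286 - 291*R(-3, 0) = 286 - (-291)*(-3)/7 = 286 - 291*3/7 = 286 - 873/7 = 1129/7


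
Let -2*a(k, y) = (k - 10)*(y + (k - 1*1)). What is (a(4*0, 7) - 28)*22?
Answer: 44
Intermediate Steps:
a(k, y) = -(-10 + k)*(-1 + k + y)/2 (a(k, y) = -(k - 10)*(y + (k - 1*1))/2 = -(-10 + k)*(y + (k - 1))/2 = -(-10 + k)*(y + (-1 + k))/2 = -(-10 + k)*(-1 + k + y)/2)
(a(4*0, 7) - 28)*22 = ((-5 + 5*7 - (4*0)²/2 + 11*(4*0)/2 - ½*4*0*7) - 28)*22 = ((-5 + 35 - ½*0² + (11/2)*0 - ½*0*7) - 28)*22 = ((-5 + 35 - ½*0 + 0 + 0) - 28)*22 = ((-5 + 35 + 0 + 0 + 0) - 28)*22 = (30 - 28)*22 = 2*22 = 44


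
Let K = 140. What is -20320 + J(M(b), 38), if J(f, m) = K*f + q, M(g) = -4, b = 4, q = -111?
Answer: -20991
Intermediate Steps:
J(f, m) = -111 + 140*f (J(f, m) = 140*f - 111 = -111 + 140*f)
-20320 + J(M(b), 38) = -20320 + (-111 + 140*(-4)) = -20320 + (-111 - 560) = -20320 - 671 = -20991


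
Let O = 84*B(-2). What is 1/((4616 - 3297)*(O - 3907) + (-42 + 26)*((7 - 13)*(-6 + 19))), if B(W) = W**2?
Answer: -1/4708901 ≈ -2.1236e-7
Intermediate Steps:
O = 336 (O = 84*(-2)**2 = 84*4 = 336)
1/((4616 - 3297)*(O - 3907) + (-42 + 26)*((7 - 13)*(-6 + 19))) = 1/((4616 - 3297)*(336 - 3907) + (-42 + 26)*((7 - 13)*(-6 + 19))) = 1/(1319*(-3571) - (-96)*13) = 1/(-4710149 - 16*(-78)) = 1/(-4710149 + 1248) = 1/(-4708901) = -1/4708901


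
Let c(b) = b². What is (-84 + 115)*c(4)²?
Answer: 7936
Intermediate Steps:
(-84 + 115)*c(4)² = (-84 + 115)*(4²)² = 31*16² = 31*256 = 7936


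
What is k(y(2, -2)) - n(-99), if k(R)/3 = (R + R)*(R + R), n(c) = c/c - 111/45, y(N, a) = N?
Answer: 742/15 ≈ 49.467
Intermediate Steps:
n(c) = -22/15 (n(c) = 1 - 111*1/45 = 1 - 37/15 = -22/15)
k(R) = 12*R² (k(R) = 3*((R + R)*(R + R)) = 3*((2*R)*(2*R)) = 3*(4*R²) = 12*R²)
k(y(2, -2)) - n(-99) = 12*2² - 1*(-22/15) = 12*4 + 22/15 = 48 + 22/15 = 742/15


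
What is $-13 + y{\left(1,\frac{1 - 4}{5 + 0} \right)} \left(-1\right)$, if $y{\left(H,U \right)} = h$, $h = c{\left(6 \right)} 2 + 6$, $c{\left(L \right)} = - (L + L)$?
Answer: $5$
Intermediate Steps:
$c{\left(L \right)} = - 2 L$
$h = -18$ ($h = \left(-2\right) 6 \cdot 2 + 6 = \left(-12\right) 2 + 6 = -24 + 6 = -18$)
$y{\left(H,U \right)} = -18$
$-13 + y{\left(1,\frac{1 - 4}{5 + 0} \right)} \left(-1\right) = -13 - -18 = -13 + 18 = 5$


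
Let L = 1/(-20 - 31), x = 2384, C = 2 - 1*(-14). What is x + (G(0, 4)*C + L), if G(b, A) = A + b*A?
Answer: 124847/51 ≈ 2448.0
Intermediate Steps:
G(b, A) = A + A*b
C = 16 (C = 2 + 14 = 16)
L = -1/51 (L = 1/(-51) = -1/51 ≈ -0.019608)
x + (G(0, 4)*C + L) = 2384 + ((4*(1 + 0))*16 - 1/51) = 2384 + ((4*1)*16 - 1/51) = 2384 + (4*16 - 1/51) = 2384 + (64 - 1/51) = 2384 + 3263/51 = 124847/51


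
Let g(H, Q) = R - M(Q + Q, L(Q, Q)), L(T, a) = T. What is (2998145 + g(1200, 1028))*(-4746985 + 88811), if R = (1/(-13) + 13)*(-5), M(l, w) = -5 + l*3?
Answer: -181179333025124/13 ≈ -1.3937e+13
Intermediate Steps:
M(l, w) = -5 + 3*l
R = -840/13 (R = (-1/13 + 13)*(-5) = (168/13)*(-5) = -840/13 ≈ -64.615)
g(H, Q) = -775/13 - 6*Q (g(H, Q) = -840/13 - (-5 + 3*(Q + Q)) = -840/13 - (-5 + 3*(2*Q)) = -840/13 - (-5 + 6*Q) = -840/13 + (5 - 6*Q) = -775/13 - 6*Q)
(2998145 + g(1200, 1028))*(-4746985 + 88811) = (2998145 + (-775/13 - 6*1028))*(-4746985 + 88811) = (2998145 + (-775/13 - 6168))*(-4658174) = (2998145 - 80959/13)*(-4658174) = (38894926/13)*(-4658174) = -181179333025124/13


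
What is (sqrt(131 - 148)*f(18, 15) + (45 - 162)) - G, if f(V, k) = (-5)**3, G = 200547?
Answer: -200664 - 125*I*sqrt(17) ≈ -2.0066e+5 - 515.39*I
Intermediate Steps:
f(V, k) = -125
(sqrt(131 - 148)*f(18, 15) + (45 - 162)) - G = (sqrt(131 - 148)*(-125) + (45 - 162)) - 1*200547 = (sqrt(-17)*(-125) - 117) - 200547 = ((I*sqrt(17))*(-125) - 117) - 200547 = (-125*I*sqrt(17) - 117) - 200547 = (-117 - 125*I*sqrt(17)) - 200547 = -200664 - 125*I*sqrt(17)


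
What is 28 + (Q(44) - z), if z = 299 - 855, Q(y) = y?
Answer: 628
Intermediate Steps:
z = -556
28 + (Q(44) - z) = 28 + (44 - 1*(-556)) = 28 + (44 + 556) = 28 + 600 = 628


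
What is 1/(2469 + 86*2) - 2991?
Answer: -7899230/2641 ≈ -2991.0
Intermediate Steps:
1/(2469 + 86*2) - 2991 = 1/(2469 + 172) - 2991 = 1/2641 - 2991 = -7899230/2641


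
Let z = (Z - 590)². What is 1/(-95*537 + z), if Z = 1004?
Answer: 1/120381 ≈ 8.3070e-6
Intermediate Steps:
z = 171396 (z = (1004 - 590)² = 414² = 171396)
1/(-95*537 + z) = 1/(-95*537 + 171396) = 1/(-51015 + 171396) = 1/120381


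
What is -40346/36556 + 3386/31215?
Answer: -567810887/570547770 ≈ -0.99520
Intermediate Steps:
-40346/36556 + 3386/31215 = -40346*1/36556 + 3386*(1/31215) = -20173/18278 + 3386/31215 = -567810887/570547770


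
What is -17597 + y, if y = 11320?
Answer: -6277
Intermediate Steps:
-17597 + y = -17597 + 11320 = -6277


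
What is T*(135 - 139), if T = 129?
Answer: -516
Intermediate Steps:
T*(135 - 139) = 129*(135 - 139) = 129*(-4) = -516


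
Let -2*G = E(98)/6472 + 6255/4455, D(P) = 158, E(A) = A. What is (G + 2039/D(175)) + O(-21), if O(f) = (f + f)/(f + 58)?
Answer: 20714329183/1872847944 ≈ 11.060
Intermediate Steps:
O(f) = 2*f/(58 + f) (O(f) = (2*f)/(58 + f) = 2*f/(58 + f))
G = -454655/640728 (G = -(98/6472 + 6255/4455)/2 = -(98*(1/6472) + 6255*(1/4455))/2 = -(49/3236 + 139/99)/2 = -½*454655/320364 = -454655/640728 ≈ -0.70959)
(G + 2039/D(175)) + O(-21) = (-454655/640728 + 2039/158) + 2*(-21)/(58 - 21) = (-454655/640728 + 2039*(1/158)) + 2*(-21)/37 = (-454655/640728 + 2039/158) + 2*(-21)*(1/37) = 617304451/50617512 - 42/37 = 20714329183/1872847944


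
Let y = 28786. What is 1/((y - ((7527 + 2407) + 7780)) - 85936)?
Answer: -1/74864 ≈ -1.3358e-5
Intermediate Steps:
1/((y - ((7527 + 2407) + 7780)) - 85936) = 1/((28786 - ((7527 + 2407) + 7780)) - 85936) = 1/((28786 - (9934 + 7780)) - 85936) = 1/((28786 - 1*17714) - 85936) = 1/((28786 - 17714) - 85936) = 1/(11072 - 85936) = 1/(-74864) = -1/74864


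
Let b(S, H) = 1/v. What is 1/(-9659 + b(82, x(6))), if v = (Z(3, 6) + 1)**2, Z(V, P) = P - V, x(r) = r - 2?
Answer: -16/154543 ≈ -0.00010353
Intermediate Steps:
x(r) = -2 + r
v = 16 (v = ((6 - 1*3) + 1)**2 = ((6 - 3) + 1)**2 = (3 + 1)**2 = 4**2 = 16)
b(S, H) = 1/16
1/(-9659 + b(82, x(6))) = 1/(-9659 + 1/16) = 1/(-154543/16) = -16/154543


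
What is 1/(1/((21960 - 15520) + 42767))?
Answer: 49207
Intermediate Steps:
1/(1/((21960 - 15520) + 42767)) = 1/(1/(6440 + 42767)) = 1/(1/49207) = 49207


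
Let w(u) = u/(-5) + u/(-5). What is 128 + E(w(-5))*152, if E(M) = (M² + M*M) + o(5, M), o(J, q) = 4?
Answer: 1952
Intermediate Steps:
w(u) = -2*u/5 (w(u) = u*(-⅕) + u*(-⅕) = -u/5 - u/5 = -2*u/5)
E(M) = 4 + 2*M² (E(M) = (M² + M*M) + 4 = (M² + M²) + 4 = 2*M² + 4 = 4 + 2*M²)
128 + E(w(-5))*152 = 128 + (4 + 2*(-⅖*(-5))²)*152 = 128 + (4 + 2*2²)*152 = 128 + (4 + 2*4)*152 = 128 + (4 + 8)*152 = 128 + 12*152 = 128 + 1824 = 1952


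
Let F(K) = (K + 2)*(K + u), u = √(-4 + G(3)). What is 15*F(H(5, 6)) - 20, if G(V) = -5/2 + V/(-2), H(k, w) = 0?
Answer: -20 + 60*I*√2 ≈ -20.0 + 84.853*I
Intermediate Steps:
G(V) = -5/2 - V/2 (G(V) = -5*½ + V*(-½) = -5/2 - V/2)
u = 2*I*√2 (u = √(-4 + (-5/2 - ½*3)) = √(-4 + (-5/2 - 3/2)) = √(-4 - 4) = √(-8) = 2*I*√2 ≈ 2.8284*I)
F(K) = (2 + K)*(K + 2*I*√2) (F(K) = (K + 2)*(K + 2*I*√2) = (2 + K)*(K + 2*I*√2))
15*F(H(5, 6)) - 20 = 15*(0² + 2*0 + 4*I*√2 + 2*I*0*√2) - 20 = 15*(0 + 0 + 4*I*√2 + 0) - 20 = 15*(4*I*√2) - 20 = 60*I*√2 - 20 = -20 + 60*I*√2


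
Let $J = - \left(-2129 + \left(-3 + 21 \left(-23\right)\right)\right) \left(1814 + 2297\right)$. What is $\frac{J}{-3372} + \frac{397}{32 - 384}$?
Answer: $- \frac{946357991}{296736} \approx -3189.2$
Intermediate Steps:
$J = 10750265$ ($J = - \left(-2129 - 486\right) 4111 = - \left(-2615\right) 4111 = \left(-1\right) \left(-10750265\right) = 10750265$)
$\frac{J}{-3372} + \frac{397}{32 - 384} = \frac{10750265}{-3372} + \frac{397}{32 - 384} = 10750265 \left(- \frac{1}{3372}\right) + \frac{397}{32 - 384} = - \frac{10750265}{3372} + \frac{397}{-352} = - \frac{10750265}{3372} + 397 \left(- \frac{1}{352}\right) = - \frac{10750265}{3372} - \frac{397}{352} = - \frac{946357991}{296736}$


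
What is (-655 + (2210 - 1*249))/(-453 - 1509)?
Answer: -653/981 ≈ -0.66565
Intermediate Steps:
(-655 + (2210 - 1*249))/(-453 - 1509) = (-655 + (2210 - 249))/(-1962) = (-655 + 1961)*(-1/1962) = 1306*(-1/1962) = -653/981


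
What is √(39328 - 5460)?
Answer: 2*√8467 ≈ 184.03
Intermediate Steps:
√(39328 - 5460) = √33868 = 2*√8467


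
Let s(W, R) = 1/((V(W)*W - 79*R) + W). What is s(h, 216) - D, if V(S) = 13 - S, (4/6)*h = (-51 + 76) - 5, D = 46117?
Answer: -809076649/17544 ≈ -46117.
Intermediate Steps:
h = 30 (h = 3*((-51 + 76) - 5)/2 = 3*(25 - 5)/2 = (3/2)*20 = 30)
s(W, R) = 1/(W - 79*R + W*(13 - W)) (s(W, R) = 1/(((13 - W)*W - 79*R) + W) = 1/((W*(13 - W) - 79*R) + W) = 1/((-79*R + W*(13 - W)) + W) = 1/(W - 79*R + W*(13 - W)))
s(h, 216) - D = -1/(-1*30 + 79*216 + 30*(-13 + 30)) - 1*46117 = -1/(-30 + 17064 + 30*17) - 46117 = -1/(-30 + 17064 + 510) - 46117 = -1/17544 - 46117 = -809076649/17544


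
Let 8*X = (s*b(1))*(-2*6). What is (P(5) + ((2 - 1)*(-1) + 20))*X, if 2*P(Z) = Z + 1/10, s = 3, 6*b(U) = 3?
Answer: -3879/80 ≈ -48.487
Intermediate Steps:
b(U) = ½ (b(U) = (⅙)*3 = ½)
P(Z) = 1/20 + Z/2 (P(Z) = (Z + 1/10)/2 = (Z + ⅒)/2 = (⅒ + Z)/2 = 1/20 + Z/2)
X = -9/4 (X = ((3*(½))*(-2*6))/8 = ((3/2)*(-12))/8 = (⅛)*(-18) = -9/4 ≈ -2.2500)
(P(5) + ((2 - 1)*(-1) + 20))*X = ((1/20 + (½)*5) + ((2 - 1)*(-1) + 20))*(-9/4) = ((1/20 + 5/2) + (1*(-1) + 20))*(-9/4) = (51/20 + (-1 + 20))*(-9/4) = (51/20 + 19)*(-9/4) = (431/20)*(-9/4) = -3879/80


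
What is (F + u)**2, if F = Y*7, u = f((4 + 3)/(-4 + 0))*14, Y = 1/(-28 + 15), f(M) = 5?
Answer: 815409/169 ≈ 4824.9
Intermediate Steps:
Y = -1/13 (Y = 1/(-13) = -1/13 ≈ -0.076923)
u = 70 (u = 5*14 = 70)
F = -7/13 (F = -1/13*7 = -7/13 ≈ -0.53846)
(F + u)**2 = (-7/13 + 70)**2 = (903/13)**2 = 815409/169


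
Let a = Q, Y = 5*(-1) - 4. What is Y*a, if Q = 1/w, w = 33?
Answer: -3/11 ≈ -0.27273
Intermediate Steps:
Y = -9 (Y = -5 - 4 = -9)
Q = 1/33 ≈ 0.030303
a = 1/33 ≈ 0.030303
Y*a = -9*1/33 = -3/11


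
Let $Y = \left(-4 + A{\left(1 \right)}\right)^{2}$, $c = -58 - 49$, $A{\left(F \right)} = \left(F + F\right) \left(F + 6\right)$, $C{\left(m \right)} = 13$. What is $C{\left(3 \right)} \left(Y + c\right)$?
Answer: $-91$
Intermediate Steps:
$A{\left(F \right)} = 2 F \left(6 + F\right)$
$c = -107$
$Y = 100$ ($Y = \left(-4 + 2 \cdot 1 \left(6 + 1\right)\right)^{2} = \left(-4 + 2 \cdot 1 \cdot 7\right)^{2} = \left(-4 + 14\right)^{2} = 10^{2} = 100$)
$C{\left(3 \right)} \left(Y + c\right) = 13 \left(100 - 107\right) = 13 \left(-7\right) = -91$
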